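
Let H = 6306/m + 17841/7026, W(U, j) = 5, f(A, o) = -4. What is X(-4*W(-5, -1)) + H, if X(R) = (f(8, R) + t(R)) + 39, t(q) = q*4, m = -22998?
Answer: -383626461/8976886 ≈ -42.735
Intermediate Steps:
t(q) = 4*q
H = 20333409/8976886 (H = 6306/(-22998) + 17841/7026 = 6306*(-1/22998) + 17841*(1/7026) = -1051/3833 + 5947/2342 = 20333409/8976886 ≈ 2.2651)
X(R) = 35 + 4*R (X(R) = (-4 + 4*R) + 39 = 35 + 4*R)
X(-4*W(-5, -1)) + H = (35 + 4*(-4*5)) + 20333409/8976886 = (35 + 4*(-20)) + 20333409/8976886 = (35 - 80) + 20333409/8976886 = -45 + 20333409/8976886 = -383626461/8976886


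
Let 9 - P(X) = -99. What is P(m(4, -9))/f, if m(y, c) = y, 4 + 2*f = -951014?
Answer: -36/158503 ≈ -0.00022713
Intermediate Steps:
f = -475509 (f = -2 + (½)*(-951014) = -2 - 475507 = -475509)
P(X) = 108 (P(X) = 9 - 1*(-99) = 9 + 99 = 108)
P(m(4, -9))/f = 108/(-475509) = 108*(-1/475509) = -36/158503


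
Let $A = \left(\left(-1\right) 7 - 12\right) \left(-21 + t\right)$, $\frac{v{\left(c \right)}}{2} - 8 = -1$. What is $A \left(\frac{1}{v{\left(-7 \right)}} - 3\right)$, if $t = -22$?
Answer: $- \frac{33497}{14} \approx -2392.6$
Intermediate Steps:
$v{\left(c \right)} = 14$ ($v{\left(c \right)} = 16 + 2 \left(-1\right) = 16 - 2 = 14$)
$A = 817$ ($A = \left(\left(-1\right) 7 - 12\right) \left(-21 - 22\right) = \left(-7 - 12\right) \left(-43\right) = \left(-19\right) \left(-43\right) = 817$)
$A \left(\frac{1}{v{\left(-7 \right)}} - 3\right) = 817 \left(\frac{1}{14} - 3\right) = 817 \left(- \frac{41}{14}\right) = - \frac{33497}{14}$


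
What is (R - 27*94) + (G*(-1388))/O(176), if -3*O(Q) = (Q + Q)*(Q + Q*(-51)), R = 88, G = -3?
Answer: -1897276877/774400 ≈ -2450.0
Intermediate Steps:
O(Q) = 100*Q²/3 (O(Q) = -(Q + Q)*(Q + Q*(-51))/3 = -2*Q*(Q - 51*Q)/3 = -2*Q*(-50*Q)/3 = -(-100)*Q²/3 = 100*Q²/3)
(R - 27*94) + (G*(-1388))/O(176) = (88 - 27*94) + (-3*(-1388))/(((100/3)*176²)) = (88 - 2538) + 4164/(((100/3)*30976)) = -2450 + 4164/(3097600/3) = -2450 + 4164*(3/3097600) = -2450 + 3123/774400 = -1897276877/774400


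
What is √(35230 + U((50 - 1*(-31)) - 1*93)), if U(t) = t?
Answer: √35218 ≈ 187.66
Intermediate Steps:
√(35230 + U((50 - 1*(-31)) - 1*93)) = √(35230 + ((50 - 1*(-31)) - 1*93)) = √(35230 + ((50 + 31) - 93)) = √(35230 + (81 - 93)) = √(35230 - 12) = √35218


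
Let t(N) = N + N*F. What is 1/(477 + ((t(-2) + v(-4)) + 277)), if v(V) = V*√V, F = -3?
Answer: 379/287314 + 2*I/143657 ≈ 0.0013191 + 1.3922e-5*I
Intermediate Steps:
t(N) = -2*N (t(N) = N + N*(-3) = N - 3*N = -2*N)
v(V) = V^(3/2)
1/(477 + ((t(-2) + v(-4)) + 277)) = 1/(477 + ((-2*(-2) + (-4)^(3/2)) + 277)) = 1/(477 + ((4 - 8*I) + 277)) = 1/(477 + (281 - 8*I)) = 1/(758 - 8*I) = (758 + 8*I)/574628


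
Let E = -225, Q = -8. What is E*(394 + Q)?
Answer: -86850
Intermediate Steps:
E*(394 + Q) = -225*(394 - 8) = -225*386 = -86850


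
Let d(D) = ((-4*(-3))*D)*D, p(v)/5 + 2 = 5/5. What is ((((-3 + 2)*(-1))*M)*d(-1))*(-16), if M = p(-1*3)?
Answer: 960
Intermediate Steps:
p(v) = -5 (p(v) = -10 + 5*(5/5) = -10 + 5*(5*(1/5)) = -10 + 5*1 = -10 + 5 = -5)
d(D) = 12*D**2 (d(D) = (12*D)*D = 12*D**2)
M = -5
((((-3 + 2)*(-1))*M)*d(-1))*(-16) = ((((-3 + 2)*(-1))*(-5))*(12*(-1)**2))*(-16) = ((-1*(-1)*(-5))*(12*1))*(-16) = ((1*(-5))*12)*(-16) = -5*12*(-16) = -60*(-16) = 960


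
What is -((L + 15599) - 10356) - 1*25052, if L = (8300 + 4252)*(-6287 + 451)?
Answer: 73223177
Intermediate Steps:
L = -73253472 (L = 12552*(-5836) = -73253472)
-((L + 15599) - 10356) - 1*25052 = -((-73253472 + 15599) - 10356) - 1*25052 = -(-73237873 - 10356) - 25052 = -1*(-73248229) - 25052 = 73248229 - 25052 = 73223177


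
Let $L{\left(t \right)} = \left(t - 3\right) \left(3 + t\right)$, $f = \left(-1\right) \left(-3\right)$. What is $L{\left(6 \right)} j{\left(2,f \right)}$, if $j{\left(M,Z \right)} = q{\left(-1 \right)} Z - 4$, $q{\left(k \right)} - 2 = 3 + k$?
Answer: $216$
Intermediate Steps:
$q{\left(k \right)} = 5 + k$ ($q{\left(k \right)} = 2 + \left(3 + k\right) = 5 + k$)
$f = 3$
$L{\left(t \right)} = \left(-3 + t\right) \left(3 + t\right)$
$j{\left(M,Z \right)} = -4 + 4 Z$ ($j{\left(M,Z \right)} = \left(5 - 1\right) Z - 4 = 4 Z - 4 = -4 + 4 Z$)
$L{\left(6 \right)} j{\left(2,f \right)} = \left(-9 + 6^{2}\right) \left(-4 + 4 \cdot 3\right) = \left(-9 + 36\right) \left(-4 + 12\right) = 27 \cdot 8 = 216$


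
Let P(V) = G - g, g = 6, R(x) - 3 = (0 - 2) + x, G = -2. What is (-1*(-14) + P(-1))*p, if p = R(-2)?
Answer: -6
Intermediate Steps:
R(x) = 1 + x (R(x) = 3 + ((0 - 2) + x) = 3 + (-2 + x) = 1 + x)
P(V) = -8 (P(V) = -2 - 1*6 = -2 - 6 = -8)
p = -1 (p = 1 - 2 = -1)
(-1*(-14) + P(-1))*p = (-1*(-14) - 8)*(-1) = (14 - 8)*(-1) = 6*(-1) = -6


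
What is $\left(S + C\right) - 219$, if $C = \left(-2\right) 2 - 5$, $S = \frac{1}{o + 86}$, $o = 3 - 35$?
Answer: $- \frac{12311}{54} \approx -227.98$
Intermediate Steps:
$o = -32$ ($o = 3 - 35 = -32$)
$S = \frac{1}{54}$ ($S = \frac{1}{-32 + 86} = \frac{1}{54} \approx 0.018519$)
$C = -9$ ($C = -4 - 5 = -9$)
$\left(S + C\right) - 219 = \left(\frac{1}{54} - 9\right) - 219 = - \frac{485}{54} - 219 = - \frac{12311}{54}$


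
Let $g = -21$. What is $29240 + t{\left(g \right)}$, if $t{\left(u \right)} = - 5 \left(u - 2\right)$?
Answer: $29355$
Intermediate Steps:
$t{\left(u \right)} = 10 - 5 u$ ($t{\left(u \right)} = - 5 \left(-2 + u\right) = 10 - 5 u$)
$29240 + t{\left(g \right)} = 29240 + \left(10 - -105\right) = 29240 + \left(10 + 105\right) = 29240 + 115 = 29355$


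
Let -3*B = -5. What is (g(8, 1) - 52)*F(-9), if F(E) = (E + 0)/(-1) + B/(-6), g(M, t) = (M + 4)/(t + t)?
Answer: -3611/9 ≈ -401.22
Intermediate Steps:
B = 5/3 (B = -⅓*(-5) = 5/3 ≈ 1.6667)
g(M, t) = (4 + M)/(2*t) (g(M, t) = (4 + M)/((2*t)) = (4 + M)*(1/(2*t)) = (4 + M)/(2*t))
F(E) = -5/18 - E (F(E) = (E + 0)/(-1) + (5/3)/(-6) = E*(-1) + (5/3)*(-⅙) = -E - 5/18 = -5/18 - E)
(g(8, 1) - 52)*F(-9) = ((½)*(4 + 8)/1 - 52)*(-5/18 - 1*(-9)) = ((½)*1*12 - 52)*(-5/18 + 9) = (6 - 52)*(157/18) = -46*157/18 = -3611/9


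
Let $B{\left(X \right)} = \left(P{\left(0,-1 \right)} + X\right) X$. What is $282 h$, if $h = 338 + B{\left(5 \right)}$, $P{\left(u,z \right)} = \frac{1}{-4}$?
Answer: $\frac{204027}{2} \approx 1.0201 \cdot 10^{5}$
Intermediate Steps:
$P{\left(u,z \right)} = - \frac{1}{4}$
$B{\left(X \right)} = X \left(- \frac{1}{4} + X\right)$ ($B{\left(X \right)} = \left(- \frac{1}{4} + X\right) X = X \left(- \frac{1}{4} + X\right)$)
$h = \frac{1447}{4}$ ($h = 338 + 5 \left(- \frac{1}{4} + 5\right) = 338 + 5 \cdot \frac{19}{4} = 338 + \frac{95}{4} = \frac{1447}{4} \approx 361.75$)
$282 h = 282 \cdot \frac{1447}{4} = \frac{204027}{2}$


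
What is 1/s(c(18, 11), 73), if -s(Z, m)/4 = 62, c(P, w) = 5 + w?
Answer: -1/248 ≈ -0.0040323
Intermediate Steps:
s(Z, m) = -248 (s(Z, m) = -4*62 = -248)
1/s(c(18, 11), 73) = 1/(-248) = -1/248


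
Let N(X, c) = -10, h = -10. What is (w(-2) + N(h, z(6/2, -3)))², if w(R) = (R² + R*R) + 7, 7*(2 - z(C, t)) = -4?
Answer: 25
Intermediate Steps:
z(C, t) = 18/7 (z(C, t) = 2 - ⅐*(-4) = 2 + 4/7 = 18/7)
w(R) = 7 + 2*R² (w(R) = (R² + R²) + 7 = 2*R² + 7 = 7 + 2*R²)
(w(-2) + N(h, z(6/2, -3)))² = ((7 + 2*(-2)²) - 10)² = ((7 + 2*4) - 10)² = ((7 + 8) - 10)² = (15 - 10)² = 5² = 25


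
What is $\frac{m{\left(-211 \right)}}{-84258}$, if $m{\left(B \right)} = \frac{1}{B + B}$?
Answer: $\frac{1}{35556876} \approx 2.8124 \cdot 10^{-8}$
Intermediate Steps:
$m{\left(B \right)} = \frac{1}{2 B}$
$\frac{m{\left(-211 \right)}}{-84258} = \frac{\frac{1}{2} \frac{1}{-211}}{-84258} = \frac{1}{2} \left(- \frac{1}{211}\right) \left(- \frac{1}{84258}\right) = \left(- \frac{1}{422}\right) \left(- \frac{1}{84258}\right) = \frac{1}{35556876}$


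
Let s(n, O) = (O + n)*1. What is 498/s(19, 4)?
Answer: 498/23 ≈ 21.652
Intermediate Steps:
s(n, O) = O + n
498/s(19, 4) = 498/(4 + 19) = 498/23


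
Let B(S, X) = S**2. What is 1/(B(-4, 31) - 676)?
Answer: -1/660 ≈ -0.0015152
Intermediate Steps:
1/(B(-4, 31) - 676) = 1/((-4)**2 - 676) = 1/(16 - 676) = 1/(-660) = -1/660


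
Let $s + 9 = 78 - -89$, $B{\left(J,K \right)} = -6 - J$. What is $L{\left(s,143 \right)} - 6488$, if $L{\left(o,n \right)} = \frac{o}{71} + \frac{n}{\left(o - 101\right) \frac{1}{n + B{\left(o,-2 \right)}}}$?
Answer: $- \frac{8820381}{1349} \approx -6538.5$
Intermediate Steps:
$s = 158$ ($s = -9 + \left(78 - -89\right) = -9 + \left(78 + 89\right) = -9 + 167 = 158$)
$L{\left(o,n \right)} = \frac{o}{71} + \frac{n \left(-6 + n - o\right)}{-101 + o}$ ($L{\left(o,n \right)} = \frac{o}{71} + \frac{n}{\left(o - 101\right) \frac{1}{n - \left(6 + o\right)}} = o \frac{1}{71} + \frac{n}{\left(-101 + o\right) \frac{1}{-6 + n - o}} = \frac{o}{71} + \frac{n}{\frac{1}{-6 + n - o} \left(-101 + o\right)} = \frac{o}{71} + n \frac{-6 + n - o}{-101 + o} = \frac{o}{71} + \frac{n \left(-6 + n - o\right)}{-101 + o}$)
$L{\left(s,143 \right)} - 6488 = \frac{143^{2} - \frac{15958}{71} + \frac{158^{2}}{71} - 143 \left(6 + 158\right)}{-101 + 158} - 6488 = \frac{20449 - \frac{15958}{71} + \frac{1}{71} \cdot 24964 - 143 \cdot 164}{57} - 6488 = \frac{20449 - \frac{15958}{71} + \frac{24964}{71} - 23452}{57} - 6488 = \frac{1}{57} \left(- \frac{204207}{71}\right) - 6488 = - \frac{68069}{1349} - 6488 = - \frac{8820381}{1349}$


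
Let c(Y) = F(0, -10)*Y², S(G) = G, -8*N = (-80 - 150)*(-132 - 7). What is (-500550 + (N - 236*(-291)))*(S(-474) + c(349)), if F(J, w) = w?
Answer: 531100925701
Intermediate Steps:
N = -15985/4 (N = -(-80 - 150)*(-132 - 7)/8 = -(-115)*(-139)/4 = -⅛*31970 = -15985/4 ≈ -3996.3)
c(Y) = -10*Y²
(-500550 + (N - 236*(-291)))*(S(-474) + c(349)) = (-500550 + (-15985/4 - 236*(-291)))*(-474 - 10*349²) = (-500550 + (-15985/4 + 68676))*(-474 - 10*121801) = (-500550 + 258719/4)*(-474 - 1218010) = -1743481/4*(-1218484) = 531100925701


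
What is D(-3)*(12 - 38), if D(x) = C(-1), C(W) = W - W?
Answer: 0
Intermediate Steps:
C(W) = 0
D(x) = 0
D(-3)*(12 - 38) = 0*(12 - 38) = 0*(-26) = 0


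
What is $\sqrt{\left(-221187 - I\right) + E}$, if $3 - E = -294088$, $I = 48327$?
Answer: $\sqrt{24577} \approx 156.77$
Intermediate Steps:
$E = 294091$ ($E = 3 - -294088 = 3 + 294088 = 294091$)
$\sqrt{\left(-221187 - I\right) + E} = \sqrt{\left(-221187 - 48327\right) + 294091} = \sqrt{-269514 + 294091} = \sqrt{24577}$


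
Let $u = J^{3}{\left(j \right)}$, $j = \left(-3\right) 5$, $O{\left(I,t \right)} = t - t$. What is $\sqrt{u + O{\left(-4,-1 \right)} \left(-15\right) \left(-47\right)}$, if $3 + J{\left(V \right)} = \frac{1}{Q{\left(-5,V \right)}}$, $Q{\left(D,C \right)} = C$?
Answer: $\frac{46 i \sqrt{690}}{225} \approx 5.3703 i$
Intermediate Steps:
$O{\left(I,t \right)} = 0$
$j = -15$
$J{\left(V \right)} = -3 + \frac{1}{V}$
$u = - \frac{97336}{3375}$ ($u = \left(-3 + \frac{1}{-15}\right)^{3} = \left(-3 - \frac{1}{15}\right)^{3} = \left(- \frac{46}{15}\right)^{3} = - \frac{97336}{3375} \approx -28.84$)
$\sqrt{u + O{\left(-4,-1 \right)} \left(-15\right) \left(-47\right)} = \sqrt{- \frac{97336}{3375} + 0 \left(-15\right) \left(-47\right)} = \sqrt{- \frac{97336}{3375} + 0 \left(-47\right)} = \sqrt{- \frac{97336}{3375} + 0} = \sqrt{- \frac{97336}{3375}} = \frac{46 i \sqrt{690}}{225}$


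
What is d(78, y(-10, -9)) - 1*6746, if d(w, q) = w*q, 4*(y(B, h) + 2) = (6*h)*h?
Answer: 2575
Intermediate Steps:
y(B, h) = -2 + 3*h²/2 (y(B, h) = -2 + ((6*h)*h)/4 = -2 + (6*h²)/4 = -2 + 3*h²/2)
d(w, q) = q*w
d(78, y(-10, -9)) - 1*6746 = (-2 + (3/2)*(-9)²)*78 - 1*6746 = (-2 + (3/2)*81)*78 - 6746 = (-2 + 243/2)*78 - 6746 = (239/2)*78 - 6746 = 9321 - 6746 = 2575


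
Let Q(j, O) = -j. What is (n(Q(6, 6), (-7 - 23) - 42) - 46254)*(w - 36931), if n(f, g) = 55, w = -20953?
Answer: 2674182916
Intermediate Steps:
(n(Q(6, 6), (-7 - 23) - 42) - 46254)*(w - 36931) = (55 - 46254)*(-20953 - 36931) = -46199*(-57884) = 2674182916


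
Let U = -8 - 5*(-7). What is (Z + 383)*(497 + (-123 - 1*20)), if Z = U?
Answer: 145140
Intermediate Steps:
U = 27 (U = -8 + 35 = 27)
Z = 27
(Z + 383)*(497 + (-123 - 1*20)) = (27 + 383)*(497 + (-123 - 1*20)) = 410*(497 + (-123 - 20)) = 410*(497 - 143) = 410*354 = 145140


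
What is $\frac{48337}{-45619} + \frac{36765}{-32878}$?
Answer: $- \frac{3266406421}{1499861482} \approx -2.1778$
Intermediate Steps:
$\frac{48337}{-45619} + \frac{36765}{-32878} = 48337 \left(- \frac{1}{45619}\right) + 36765 \left(- \frac{1}{32878}\right) = - \frac{48337}{45619} - \frac{36765}{32878} = - \frac{3266406421}{1499861482}$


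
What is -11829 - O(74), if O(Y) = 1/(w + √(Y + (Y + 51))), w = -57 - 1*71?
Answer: -191452237/16185 + √199/16185 ≈ -11829.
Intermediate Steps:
w = -128 (w = -57 - 71 = -128)
O(Y) = 1/(-128 + √(51 + 2*Y)) (O(Y) = 1/(-128 + √(Y + (Y + 51))) = 1/(-128 + √(Y + (51 + Y))) = 1/(-128 + √(51 + 2*Y)))
-11829 - O(74) = -11829 - 1/(-128 + √(51 + 2*74)) = -11829 - 1/(-128 + √(51 + 148)) = -11829 - 1/(-128 + √199)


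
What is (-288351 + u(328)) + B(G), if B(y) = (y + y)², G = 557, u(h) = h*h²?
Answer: 36240197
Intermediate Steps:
u(h) = h³
B(y) = 4*y² (B(y) = (2*y)² = 4*y²)
(-288351 + u(328)) + B(G) = (-288351 + 328³) + 4*557² = (-288351 + 35287552) + 4*310249 = 34999201 + 1240996 = 36240197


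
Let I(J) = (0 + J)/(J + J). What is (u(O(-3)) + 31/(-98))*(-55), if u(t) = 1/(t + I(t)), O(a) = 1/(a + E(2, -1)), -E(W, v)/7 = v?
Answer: -16445/294 ≈ -55.935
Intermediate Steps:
I(J) = ½ (I(J) = J/((2*J)) = J*(1/(2*J)) = ½)
E(W, v) = -7*v
O(a) = 1/(7 + a) (O(a) = 1/(a - 7*(-1)) = 1/(a + 7) = 1/(7 + a))
u(t) = 1/(½ + t) (u(t) = 1/(t + ½) = 1/(½ + t))
(u(O(-3)) + 31/(-98))*(-55) = (2/(1 + 2/(7 - 3)) + 31/(-98))*(-55) = (2/(1 + 2/4) + 31*(-1/98))*(-55) = (2/(1 + 2*(¼)) - 31/98)*(-55) = (2/(1 + ½) - 31/98)*(-55) = (2/(3/2) - 31/98)*(-55) = (2*(⅔) - 31/98)*(-55) = (4/3 - 31/98)*(-55) = (299/294)*(-55) = -16445/294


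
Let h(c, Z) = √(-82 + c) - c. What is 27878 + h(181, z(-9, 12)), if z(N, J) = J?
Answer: 27697 + 3*√11 ≈ 27707.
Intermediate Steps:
27878 + h(181, z(-9, 12)) = 27878 + (√(-82 + 181) - 1*181) = 27878 + (√99 - 181) = 27878 + (3*√11 - 181) = 27878 + (-181 + 3*√11) = 27697 + 3*√11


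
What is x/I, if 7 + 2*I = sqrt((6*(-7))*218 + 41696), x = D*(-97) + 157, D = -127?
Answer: 174664/32491 + 49904*sqrt(8135)/32491 ≈ 143.91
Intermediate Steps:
x = 12476 (x = -127*(-97) + 157 = 12319 + 157 = 12476)
I = -7/2 + sqrt(8135) (I = -7/2 + sqrt((6*(-7))*218 + 41696)/2 = -7/2 + sqrt(-42*218 + 41696)/2 = -7/2 + sqrt(-9156 + 41696)/2 = -7/2 + sqrt(32540)/2 = -7/2 + (2*sqrt(8135))/2 = -7/2 + sqrt(8135) ≈ 86.694)
x/I = 12476/(-7/2 + sqrt(8135))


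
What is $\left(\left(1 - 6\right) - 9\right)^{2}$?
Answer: $196$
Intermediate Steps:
$\left(\left(1 - 6\right) - 9\right)^{2} = \left(-5 - 9\right)^{2} = \left(-14\right)^{2} = 196$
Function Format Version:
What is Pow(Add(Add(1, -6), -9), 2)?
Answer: 196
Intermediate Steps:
Pow(Add(Add(1, -6), -9), 2) = Pow(Add(-5, -9), 2) = Pow(-14, 2) = 196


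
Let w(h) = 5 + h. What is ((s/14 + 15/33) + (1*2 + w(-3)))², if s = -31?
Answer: 119025/23716 ≈ 5.0188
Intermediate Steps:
((s/14 + 15/33) + (1*2 + w(-3)))² = ((-31/14 + 15/33) + (1*2 + (5 - 3)))² = ((-31*1/14 + 15*(1/33)) + (2 + 2))² = ((-31/14 + 5/11) + 4)² = (-271/154 + 4)² = (345/154)² = 119025/23716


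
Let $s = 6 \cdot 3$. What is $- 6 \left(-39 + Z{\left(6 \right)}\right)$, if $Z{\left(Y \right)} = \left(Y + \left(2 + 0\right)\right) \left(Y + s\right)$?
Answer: $-918$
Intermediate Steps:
$s = 18$
$Z{\left(Y \right)} = \left(2 + Y\right) \left(18 + Y\right)$ ($Z{\left(Y \right)} = \left(Y + \left(2 + 0\right)\right) \left(Y + 18\right) = \left(Y + 2\right) \left(18 + Y\right) = \left(2 + Y\right) \left(18 + Y\right)$)
$- 6 \left(-39 + Z{\left(6 \right)}\right) = - 6 \left(-39 + \left(36 + 6^{2} + 20 \cdot 6\right)\right) = - 6 \left(-39 + \left(36 + 36 + 120\right)\right) = - 6 \left(-39 + 192\right) = \left(-6\right) 153 = -918$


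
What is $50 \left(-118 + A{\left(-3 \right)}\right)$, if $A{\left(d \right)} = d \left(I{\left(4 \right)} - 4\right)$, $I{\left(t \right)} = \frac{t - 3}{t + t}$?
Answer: $- \frac{21275}{4} \approx -5318.8$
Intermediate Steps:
$I{\left(t \right)} = \frac{-3 + t}{2 t}$
$A{\left(d \right)} = - \frac{31 d}{8}$ ($A{\left(d \right)} = d \left(\frac{-3 + 4}{2 \cdot 4} - 4\right) = d \left(\frac{1}{2} \cdot \frac{1}{4} \cdot 1 - 4\right) = d \left(\frac{1}{8} - 4\right) = d \left(- \frac{31}{8}\right) = - \frac{31 d}{8}$)
$50 \left(-118 + A{\left(-3 \right)}\right) = 50 \left(-118 - - \frac{93}{8}\right) = 50 \left(-118 + \frac{93}{8}\right) = 50 \left(- \frac{851}{8}\right) = - \frac{21275}{4}$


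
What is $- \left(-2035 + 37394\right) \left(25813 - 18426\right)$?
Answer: $-261196933$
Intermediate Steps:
$- \left(-2035 + 37394\right) \left(25813 - 18426\right) = - 35359 \cdot 7387 = \left(-1\right) 261196933 = -261196933$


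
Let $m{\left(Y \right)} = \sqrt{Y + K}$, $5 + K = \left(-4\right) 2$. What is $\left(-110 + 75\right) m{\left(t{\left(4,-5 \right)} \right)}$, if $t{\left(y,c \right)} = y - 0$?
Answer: $- 105 i \approx - 105.0 i$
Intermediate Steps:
$K = -13$ ($K = -5 - 8 = -13$)
$t{\left(y,c \right)} = y$ ($t{\left(y,c \right)} = y + 0 = y$)
$m{\left(Y \right)} = \sqrt{-13 + Y}$ ($m{\left(Y \right)} = \sqrt{Y - 13} = \sqrt{-13 + Y}$)
$\left(-110 + 75\right) m{\left(t{\left(4,-5 \right)} \right)} = \left(-110 + 75\right) \sqrt{-13 + 4} = - 35 \sqrt{-9} = - 35 \cdot 3 i = - 105 i$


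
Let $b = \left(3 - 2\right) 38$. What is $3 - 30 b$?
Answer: $-1137$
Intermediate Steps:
$b = 38$ ($b = 1 \cdot 38 = 38$)
$3 - 30 b = 3 - 1140 = -1137$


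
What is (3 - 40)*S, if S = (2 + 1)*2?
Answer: -222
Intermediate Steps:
S = 6 (S = 3*2 = 6)
(3 - 40)*S = (3 - 40)*6 = -37*6 = -222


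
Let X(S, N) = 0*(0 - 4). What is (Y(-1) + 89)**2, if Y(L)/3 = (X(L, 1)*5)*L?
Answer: 7921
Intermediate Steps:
X(S, N) = 0 (X(S, N) = 0*(-4) = 0)
Y(L) = 0 (Y(L) = 3*((0*5)*L) = 3*(0*L) = 3*0 = 0)
(Y(-1) + 89)**2 = (0 + 89)**2 = 89**2 = 7921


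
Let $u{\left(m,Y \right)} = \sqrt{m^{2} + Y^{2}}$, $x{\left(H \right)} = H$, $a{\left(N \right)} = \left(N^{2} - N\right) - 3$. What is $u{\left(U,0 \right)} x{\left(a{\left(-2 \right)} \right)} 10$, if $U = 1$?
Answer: $30$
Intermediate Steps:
$a{\left(N \right)} = -3 + N^{2} - N$
$u{\left(m,Y \right)} = \sqrt{Y^{2} + m^{2}}$
$u{\left(U,0 \right)} x{\left(a{\left(-2 \right)} \right)} 10 = \sqrt{0^{2} + 1^{2}} \left(-3 + \left(-2\right)^{2} - -2\right) 10 = \sqrt{0 + 1} \left(-3 + 4 + 2\right) 10 = \sqrt{1} \cdot 3 \cdot 10 = 1 \cdot 3 \cdot 10 = 3 \cdot 10 = 30$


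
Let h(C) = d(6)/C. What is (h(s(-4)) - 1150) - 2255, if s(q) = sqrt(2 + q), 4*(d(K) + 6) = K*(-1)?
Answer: -3405 + 15*I*sqrt(2)/4 ≈ -3405.0 + 5.3033*I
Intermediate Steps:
d(K) = -6 - K/4 (d(K) = -6 + (K*(-1))/4 = -6 + (-K)/4 = -6 - K/4)
h(C) = -15/(2*C) (h(C) = (-6 - 1/4*6)/C = (-6 - 3/2)/C = -15/(2*C))
(h(s(-4)) - 1150) - 2255 = (-15/(2*sqrt(2 - 4)) - 1150) - 2255 = (-15*(-I*sqrt(2)/2)/2 - 1150) - 2255 = (-(-15)*I*sqrt(2)/4 - 1150) - 2255 = (15*I*sqrt(2)/4 - 1150) - 2255 = (-1150 + 15*I*sqrt(2)/4) - 2255 = -3405 + 15*I*sqrt(2)/4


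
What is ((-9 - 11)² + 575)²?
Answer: 950625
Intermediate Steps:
((-9 - 11)² + 575)² = ((-20)² + 575)² = (400 + 575)² = 975² = 950625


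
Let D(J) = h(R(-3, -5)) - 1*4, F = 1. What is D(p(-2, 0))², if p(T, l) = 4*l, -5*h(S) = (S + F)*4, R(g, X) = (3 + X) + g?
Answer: 16/25 ≈ 0.64000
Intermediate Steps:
R(g, X) = 3 + X + g
h(S) = -⅘ - 4*S/5 (h(S) = -(S + 1)*4/5 = -(1 + S)*4/5 = -(4 + 4*S)/5 = -⅘ - 4*S/5)
D(J) = -⅘ (D(J) = (-⅘ - 4*(3 - 5 - 3)/5) - 1*4 = (-⅘ - ⅘*(-5)) - 4 = (-⅘ + 4) - 4 = 16/5 - 4 = -⅘)
D(p(-2, 0))² = (-⅘)² = 16/25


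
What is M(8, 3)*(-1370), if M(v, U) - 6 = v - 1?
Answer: -17810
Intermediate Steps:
M(v, U) = 5 + v (M(v, U) = 6 + (v - 1) = 6 + (-1 + v) = 5 + v)
M(8, 3)*(-1370) = (5 + 8)*(-1370) = 13*(-1370) = -17810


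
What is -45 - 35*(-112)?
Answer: 3875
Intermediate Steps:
-45 - 35*(-112) = -45 + 3920 = 3875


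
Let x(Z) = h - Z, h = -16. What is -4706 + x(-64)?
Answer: -4658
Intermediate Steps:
x(Z) = -16 - Z
-4706 + x(-64) = -4706 + (-16 - 1*(-64)) = -4706 + (-16 + 64) = -4706 + 48 = -4658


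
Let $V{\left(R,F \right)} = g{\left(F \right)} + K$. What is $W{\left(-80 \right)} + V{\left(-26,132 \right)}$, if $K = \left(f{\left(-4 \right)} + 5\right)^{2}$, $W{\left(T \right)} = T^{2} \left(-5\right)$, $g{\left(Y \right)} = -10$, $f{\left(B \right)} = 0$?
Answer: $-31985$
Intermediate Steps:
$W{\left(T \right)} = - 5 T^{2}$
$K = 25$ ($K = \left(0 + 5\right)^{2} = 5^{2} = 25$)
$V{\left(R,F \right)} = 15$ ($V{\left(R,F \right)} = -10 + 25 = 15$)
$W{\left(-80 \right)} + V{\left(-26,132 \right)} = - 5 \left(-80\right)^{2} + 15 = \left(-5\right) 6400 + 15 = -32000 + 15 = -31985$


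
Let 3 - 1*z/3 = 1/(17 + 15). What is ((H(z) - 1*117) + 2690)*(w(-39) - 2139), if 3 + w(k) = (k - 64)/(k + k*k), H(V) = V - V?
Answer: -8168109431/1482 ≈ -5.5115e+6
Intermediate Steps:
z = 285/32 (z = 9 - 3/(17 + 15) = 9 - 3/32 = 285/32 ≈ 8.9063)
H(V) = 0
w(k) = -3 + (-64 + k)/(k + k²) (w(k) = -3 + (k - 64)/(k + k*k) = -3 + (-64 + k)/(k + k²))
((H(z) - 1*117) + 2690)*(w(-39) - 2139) = ((0 - 1*117) + 2690)*((-64 - 3*(-39)² - 2*(-39))/((-39)*(1 - 39)) - 2139) = ((0 - 117) + 2690)*(-1/39*(-64 - 3*1521 + 78)/(-38) - 2139) = (-117 + 2690)*(-1/39*(-1/38)*(-64 - 4563 + 78) - 2139) = 2573*(-1/39*(-1/38)*(-4549) - 2139) = 2573*(-4549/1482 - 2139) = 2573*(-3174547/1482) = -8168109431/1482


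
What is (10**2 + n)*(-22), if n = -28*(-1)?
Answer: -2816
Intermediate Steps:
n = 28 (n = -7*(-4) = 28)
(10**2 + n)*(-22) = (10**2 + 28)*(-22) = (100 + 28)*(-22) = 128*(-22) = -2816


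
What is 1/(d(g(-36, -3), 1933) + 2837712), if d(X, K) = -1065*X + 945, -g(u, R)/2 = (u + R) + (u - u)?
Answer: 1/2755587 ≈ 3.6290e-7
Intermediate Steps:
g(u, R) = -2*R - 2*u (g(u, R) = -2*((u + R) + (u - u)) = -2*((R + u) + 0) = -2*(R + u) = -2*R - 2*u)
d(X, K) = 945 - 1065*X
1/(d(g(-36, -3), 1933) + 2837712) = 1/((945 - 1065*(-2*(-3) - 2*(-36))) + 2837712) = 1/((945 - 1065*(6 + 72)) + 2837712) = 1/((945 - 1065*78) + 2837712) = 1/((945 - 83070) + 2837712) = 1/(-82125 + 2837712) = 1/2755587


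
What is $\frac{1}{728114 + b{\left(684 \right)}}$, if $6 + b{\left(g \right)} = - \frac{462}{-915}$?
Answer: $\frac{305}{222073094} \approx 1.3734 \cdot 10^{-6}$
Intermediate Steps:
$b{\left(g \right)} = - \frac{1676}{305}$ ($b{\left(g \right)} = -6 - \frac{462}{-915} = -6 - - \frac{154}{305} = -6 + \frac{154}{305} = - \frac{1676}{305}$)
$\frac{1}{728114 + b{\left(684 \right)}} = \frac{1}{728114 - \frac{1676}{305}} = \frac{1}{\frac{222073094}{305}} = \frac{305}{222073094}$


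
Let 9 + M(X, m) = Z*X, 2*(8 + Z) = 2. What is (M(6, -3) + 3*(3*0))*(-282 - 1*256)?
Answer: 27438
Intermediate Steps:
Z = -7 (Z = -8 + (½)*2 = -8 + 1 = -7)
M(X, m) = -9 - 7*X
(M(6, -3) + 3*(3*0))*(-282 - 1*256) = ((-9 - 7*6) + 3*(3*0))*(-282 - 1*256) = ((-9 - 42) + 3*0)*(-282 - 256) = (-51 + 0)*(-538) = -51*(-538) = 27438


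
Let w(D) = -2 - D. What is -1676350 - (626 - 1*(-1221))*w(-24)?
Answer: -1716984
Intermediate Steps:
-1676350 - (626 - 1*(-1221))*w(-24) = -1676350 - (626 - 1*(-1221))*(-2 - 1*(-24)) = -1676350 - (626 + 1221)*(-2 + 24) = -1676350 - 1847*22 = -1676350 - 1*40634 = -1676350 - 40634 = -1716984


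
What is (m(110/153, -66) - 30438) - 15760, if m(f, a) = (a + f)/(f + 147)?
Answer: -1044130986/22601 ≈ -46198.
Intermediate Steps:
m(f, a) = (a + f)/(147 + f)
(m(110/153, -66) - 30438) - 15760 = ((-66 + 110/153)/(147 + 110/153) - 30438) - 15760 = (-9988/153/(22601/153) - 30438) - 15760 = ((153/22601)*(-9988/153) - 30438) - 15760 = (-9988/22601 - 30438) - 15760 = -687939226/22601 - 15760 = -1044130986/22601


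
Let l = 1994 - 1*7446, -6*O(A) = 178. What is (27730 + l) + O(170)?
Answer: 66745/3 ≈ 22248.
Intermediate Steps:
O(A) = -89/3 (O(A) = -1/6*178 = -89/3)
l = -5452 (l = 1994 - 7446 = -5452)
(27730 + l) + O(170) = (27730 - 5452) - 89/3 = 22278 - 89/3 = 66745/3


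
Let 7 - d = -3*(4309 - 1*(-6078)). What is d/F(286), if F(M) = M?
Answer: 15584/143 ≈ 108.98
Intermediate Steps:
d = 31168 (d = 7 - (-3)*(4309 - 1*(-6078)) = 7 - (-3)*(4309 + 6078) = 7 - (-3)*10387 = 7 - 1*(-31161) = 7 + 31161 = 31168)
d/F(286) = 31168/286 = 31168*(1/286) = 15584/143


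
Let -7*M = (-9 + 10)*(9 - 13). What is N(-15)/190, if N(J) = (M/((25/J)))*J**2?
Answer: -54/133 ≈ -0.40601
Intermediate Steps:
M = 4/7 (M = -(-9 + 10)*(9 - 13)/7 = -(-4)/7 = -1/7*(-4) = 4/7 ≈ 0.57143)
N(J) = 4*J**3/175 (N(J) = (4/(7*((25/J))))*J**2 = (4*(J/25)/7)*J**2 = (4*J/175)*J**2 = 4*J**3/175)
N(-15)/190 = ((4/175)*(-15)**3)/190 = ((4/175)*(-3375))*(1/190) = -540/7*1/190 = -54/133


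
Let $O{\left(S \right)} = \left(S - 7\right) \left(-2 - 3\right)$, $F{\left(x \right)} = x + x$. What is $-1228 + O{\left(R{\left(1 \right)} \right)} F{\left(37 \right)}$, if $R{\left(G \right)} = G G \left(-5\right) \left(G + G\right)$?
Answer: $5062$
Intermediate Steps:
$R{\left(G \right)} = - 10 G^{3}$ ($R{\left(G \right)} = G^{2} \left(-5\right) 2 G = - 5 G^{2} \cdot 2 G = - 10 G^{3}$)
$F{\left(x \right)} = 2 x$
$O{\left(S \right)} = 35 - 5 S$ ($O{\left(S \right)} = \left(-7 + S\right) \left(-5\right) = 35 - 5 S$)
$-1228 + O{\left(R{\left(1 \right)} \right)} F{\left(37 \right)} = -1228 + \left(35 - 5 \left(- 10 \cdot 1^{3}\right)\right) 2 \cdot 37 = -1228 + \left(35 - 5 \left(\left(-10\right) 1\right)\right) 74 = -1228 + \left(35 - -50\right) 74 = -1228 + \left(35 + 50\right) 74 = -1228 + 85 \cdot 74 = -1228 + 6290 = 5062$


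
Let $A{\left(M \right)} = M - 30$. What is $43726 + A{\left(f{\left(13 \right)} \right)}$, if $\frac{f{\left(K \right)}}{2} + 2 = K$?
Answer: $43718$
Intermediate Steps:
$f{\left(K \right)} = -4 + 2 K$
$A{\left(M \right)} = -30 + M$ ($A{\left(M \right)} = M - 30 = -30 + M$)
$43726 + A{\left(f{\left(13 \right)} \right)} = 43726 + \left(-30 + \left(-4 + 2 \cdot 13\right)\right) = 43726 + \left(-30 + \left(-4 + 26\right)\right) = 43726 + \left(-30 + 22\right) = 43726 - 8 = 43718$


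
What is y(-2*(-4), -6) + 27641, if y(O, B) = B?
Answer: 27635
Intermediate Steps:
y(-2*(-4), -6) + 27641 = -6 + 27641 = 27635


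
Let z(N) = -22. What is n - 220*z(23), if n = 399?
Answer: 5239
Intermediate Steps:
n - 220*z(23) = 399 - 220*(-22) = 399 + 4840 = 5239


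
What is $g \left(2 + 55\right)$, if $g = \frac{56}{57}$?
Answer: $56$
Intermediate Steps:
$g = \frac{56}{57}$ ($g = 56 \cdot \frac{1}{57} = \frac{56}{57} \approx 0.98246$)
$g \left(2 + 55\right) = \frac{56 \left(2 + 55\right)}{57} = \frac{56}{57} \cdot 57 = 56$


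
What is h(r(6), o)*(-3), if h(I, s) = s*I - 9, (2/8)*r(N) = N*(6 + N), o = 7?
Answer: -6021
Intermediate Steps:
r(N) = 4*N*(6 + N) (r(N) = 4*(N*(6 + N)) = 4*N*(6 + N))
h(I, s) = -9 + I*s (h(I, s) = I*s - 9 = -9 + I*s)
h(r(6), o)*(-3) = (-9 + (4*6*(6 + 6))*7)*(-3) = (-9 + (4*6*12)*7)*(-3) = (-9 + 288*7)*(-3) = (-9 + 2016)*(-3) = 2007*(-3) = -6021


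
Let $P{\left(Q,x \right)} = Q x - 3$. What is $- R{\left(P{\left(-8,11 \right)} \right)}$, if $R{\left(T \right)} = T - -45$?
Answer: $46$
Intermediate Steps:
$P{\left(Q,x \right)} = -3 + Q x$
$R{\left(T \right)} = 45 + T$ ($R{\left(T \right)} = T + 45 = 45 + T$)
$- R{\left(P{\left(-8,11 \right)} \right)} = - (45 - 91) = \left(-1\right) \left(-46\right) = 46$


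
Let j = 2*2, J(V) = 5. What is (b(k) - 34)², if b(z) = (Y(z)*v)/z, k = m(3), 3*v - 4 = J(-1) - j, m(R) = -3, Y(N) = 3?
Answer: 11449/9 ≈ 1272.1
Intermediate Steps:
j = 4
v = 5/3 (v = 4/3 + (5 - 1*4)/3 = 4/3 + (5 - 4)/3 = 4/3 + (⅓)*1 = 4/3 + ⅓ = 5/3 ≈ 1.6667)
k = -3
b(z) = 5/z (b(z) = (3*(5/3))/z = 5/z)
(b(k) - 34)² = (5/(-3) - 34)² = (5*(-⅓) - 34)² = (-5/3 - 34)² = (-107/3)² = 11449/9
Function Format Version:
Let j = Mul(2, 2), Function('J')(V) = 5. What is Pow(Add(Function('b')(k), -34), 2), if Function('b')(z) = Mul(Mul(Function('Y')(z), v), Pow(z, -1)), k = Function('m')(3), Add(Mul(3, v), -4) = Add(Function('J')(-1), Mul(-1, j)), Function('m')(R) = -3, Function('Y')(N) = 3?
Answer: Rational(11449, 9) ≈ 1272.1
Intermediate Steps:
j = 4
v = Rational(5, 3) (v = Add(Rational(4, 3), Mul(Rational(1, 3), Add(5, Mul(-1, 4)))) = Add(Rational(4, 3), Mul(Rational(1, 3), Add(5, -4))) = Add(Rational(4, 3), Mul(Rational(1, 3), 1)) = Add(Rational(4, 3), Rational(1, 3)) = Rational(5, 3) ≈ 1.6667)
k = -3
Function('b')(z) = Mul(5, Pow(z, -1)) (Function('b')(z) = Mul(Mul(3, Rational(5, 3)), Pow(z, -1)) = Mul(5, Pow(z, -1)))
Pow(Add(Function('b')(k), -34), 2) = Pow(Add(Mul(5, Pow(-3, -1)), -34), 2) = Pow(Add(Mul(5, Rational(-1, 3)), -34), 2) = Pow(Add(Rational(-5, 3), -34), 2) = Pow(Rational(-107, 3), 2) = Rational(11449, 9)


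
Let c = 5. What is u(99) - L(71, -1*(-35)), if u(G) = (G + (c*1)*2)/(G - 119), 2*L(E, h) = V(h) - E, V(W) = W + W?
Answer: -99/20 ≈ -4.9500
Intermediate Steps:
V(W) = 2*W
L(E, h) = h - E/2 (L(E, h) = (2*h - E)/2 = (-E + 2*h)/2 = h - E/2)
u(G) = (10 + G)/(-119 + G) (u(G) = (G + (5*1)*2)/(G - 119) = (G + 5*2)/(-119 + G) = (G + 10)/(-119 + G) = (10 + G)/(-119 + G))
u(99) - L(71, -1*(-35)) = (10 + 99)/(-119 + 99) - (-1*(-35) - ½*71) = 109/(-20) - (35 - 71/2) = -1/20*109 - 1*(-½) = -109/20 + ½ = -99/20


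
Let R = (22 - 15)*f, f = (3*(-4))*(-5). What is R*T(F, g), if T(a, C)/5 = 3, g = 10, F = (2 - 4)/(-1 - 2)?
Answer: 6300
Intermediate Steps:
F = ⅔ (F = -2/(-3) = -2*(-⅓) = ⅔ ≈ 0.66667)
f = 60 (f = -12*(-5) = 60)
T(a, C) = 15 (T(a, C) = 5*3 = 15)
R = 420 (R = (22 - 15)*60 = 7*60 = 420)
R*T(F, g) = 420*15 = 6300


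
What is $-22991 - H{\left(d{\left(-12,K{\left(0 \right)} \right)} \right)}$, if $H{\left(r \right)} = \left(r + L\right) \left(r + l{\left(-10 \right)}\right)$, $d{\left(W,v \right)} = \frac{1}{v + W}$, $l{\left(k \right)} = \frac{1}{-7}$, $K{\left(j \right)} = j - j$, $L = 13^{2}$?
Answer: $- \frac{23136415}{1008} \approx -22953.0$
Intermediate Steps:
$L = 169$
$K{\left(j \right)} = 0$
$l{\left(k \right)} = - \frac{1}{7}$
$d{\left(W,v \right)} = \frac{1}{W + v}$
$H{\left(r \right)} = \left(169 + r\right) \left(- \frac{1}{7} + r\right)$ ($H{\left(r \right)} = \left(r + 169\right) \left(r - \frac{1}{7}\right) = \left(169 + r\right) \left(- \frac{1}{7} + r\right)$)
$-22991 - H{\left(d{\left(-12,K{\left(0 \right)} \right)} \right)} = -22991 - \left(- \frac{169}{7} + \left(\frac{1}{-12 + 0}\right)^{2} + \frac{1182}{7 \left(-12 + 0\right)}\right) = -22991 - \left(- \frac{169}{7} + \left(\frac{1}{-12}\right)^{2} + \frac{1182}{7 \left(-12\right)}\right) = -22991 - \left(- \frac{169}{7} + \left(- \frac{1}{12}\right)^{2} + \frac{1182}{7} \left(- \frac{1}{12}\right)\right) = -22991 - \left(- \frac{169}{7} + \frac{1}{144} - \frac{197}{14}\right) = -22991 - - \frac{38513}{1008} = -22991 + \frac{38513}{1008} = - \frac{23136415}{1008}$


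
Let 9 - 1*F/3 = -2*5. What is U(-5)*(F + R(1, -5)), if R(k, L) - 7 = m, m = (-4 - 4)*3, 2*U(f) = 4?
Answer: 80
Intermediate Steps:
U(f) = 2 (U(f) = (½)*4 = 2)
m = -24 (m = -8*3 = -24)
R(k, L) = -17 (R(k, L) = 7 - 24 = -17)
F = 57 (F = 27 - (-6)*5 = 27 - 3*(-10) = 27 + 30 = 57)
U(-5)*(F + R(1, -5)) = 2*(57 - 17) = 2*40 = 80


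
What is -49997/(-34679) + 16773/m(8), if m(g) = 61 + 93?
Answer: 589370405/5340566 ≈ 110.36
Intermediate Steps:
m(g) = 154
-49997/(-34679) + 16773/m(8) = -49997/(-34679) + 16773/154 = -49997*(-1/34679) + 16773*(1/154) = 49997/34679 + 16773/154 = 589370405/5340566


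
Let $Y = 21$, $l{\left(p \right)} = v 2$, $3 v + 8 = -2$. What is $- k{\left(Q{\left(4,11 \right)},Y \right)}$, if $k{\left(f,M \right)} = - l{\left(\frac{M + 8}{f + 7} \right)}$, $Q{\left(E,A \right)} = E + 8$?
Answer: $- \frac{20}{3} \approx -6.6667$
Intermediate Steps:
$v = - \frac{10}{3}$ ($v = - \frac{8}{3} + \frac{1}{3} \left(-2\right) = - \frac{8}{3} - \frac{2}{3} = - \frac{10}{3} \approx -3.3333$)
$l{\left(p \right)} = - \frac{20}{3}$ ($l{\left(p \right)} = \left(- \frac{10}{3}\right) 2 = - \frac{20}{3}$)
$Q{\left(E,A \right)} = 8 + E$
$k{\left(f,M \right)} = \frac{20}{3}$ ($k{\left(f,M \right)} = \left(-1\right) \left(- \frac{20}{3}\right) = \frac{20}{3}$)
$- k{\left(Q{\left(4,11 \right)},Y \right)} = \left(-1\right) \frac{20}{3} = - \frac{20}{3}$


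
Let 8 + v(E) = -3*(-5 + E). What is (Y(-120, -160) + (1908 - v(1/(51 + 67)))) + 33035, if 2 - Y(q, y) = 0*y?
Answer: 4122687/118 ≈ 34938.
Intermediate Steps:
Y(q, y) = 2 (Y(q, y) = 2 - 0*y = 2 - 1*0 = 2 + 0 = 2)
v(E) = 7 - 3*E (v(E) = -8 - 3*(-5 + E) = -8 + (15 - 3*E) = 7 - 3*E)
(Y(-120, -160) + (1908 - v(1/(51 + 67)))) + 33035 = (2 + (1908 - (7 - 3/(51 + 67)))) + 33035 = (2 + (1908 - (7 - 3/118))) + 33035 = (2 + (1908 - 1*823/118)) + 33035 = (2 + (1908 - 823/118)) + 33035 = (2 + 224321/118) + 33035 = 224557/118 + 33035 = 4122687/118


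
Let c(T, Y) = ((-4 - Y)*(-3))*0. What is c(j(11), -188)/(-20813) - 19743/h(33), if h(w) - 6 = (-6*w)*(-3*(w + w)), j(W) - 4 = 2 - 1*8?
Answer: -6581/13070 ≈ -0.50352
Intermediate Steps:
j(W) = -2 (j(W) = 4 + (2 - 1*8) = 4 + (2 - 8) = 4 - 6 = -2)
h(w) = 6 + 36*w² (h(w) = 6 + (-6*w)*(-3*(w + w)) = 6 + (-6*w)*(-6*w) = 6 + 36*w²)
c(T, Y) = 0 (c(T, Y) = (12 + 3*Y)*0 = 0)
c(j(11), -188)/(-20813) - 19743/h(33) = 0/(-20813) - 19743/(6 + 36*33²) = 0*(-1/20813) - 19743/(6 + 36*1089) = 0 - 19743/(6 + 39204) = 0 - 19743/39210 = 0 - 19743*1/39210 = 0 - 6581/13070 = -6581/13070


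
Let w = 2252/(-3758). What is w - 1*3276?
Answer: -6156730/1879 ≈ -3276.6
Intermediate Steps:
w = -1126/1879 (w = 2252*(-1/3758) = -1126/1879 ≈ -0.59925)
w - 1*3276 = -1126/1879 - 1*3276 = -1126/1879 - 3276 = -6156730/1879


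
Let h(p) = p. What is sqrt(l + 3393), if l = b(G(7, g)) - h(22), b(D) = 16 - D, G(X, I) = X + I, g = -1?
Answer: 7*sqrt(69) ≈ 58.146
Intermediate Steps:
G(X, I) = I + X
l = -12 (l = (16 - (-1 + 7)) - 1*22 = (16 - 1*6) - 22 = (16 - 6) - 22 = 10 - 22 = -12)
sqrt(l + 3393) = sqrt(-12 + 3393) = sqrt(3381) = 7*sqrt(69)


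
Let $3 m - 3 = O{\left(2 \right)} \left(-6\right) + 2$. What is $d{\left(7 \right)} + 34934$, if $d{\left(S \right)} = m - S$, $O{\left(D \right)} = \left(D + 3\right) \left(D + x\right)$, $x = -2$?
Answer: $\frac{104786}{3} \approx 34929.0$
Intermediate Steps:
$O{\left(D \right)} = \left(-2 + D\right) \left(3 + D\right)$ ($O{\left(D \right)} = \left(D + 3\right) \left(D - 2\right) = \left(3 + D\right) \left(-2 + D\right) = \left(-2 + D\right) \left(3 + D\right)$)
$m = \frac{5}{3}$ ($m = 1 + \frac{\left(-6 + 2 + 2^{2}\right) \left(-6\right) + 2}{3} = 1 + \frac{\left(-6 + 2 + 4\right) \left(-6\right) + 2}{3} = 1 + \frac{0 \left(-6\right) + 2}{3} = 1 + \frac{0 + 2}{3} = 1 + \frac{1}{3} \cdot 2 = 1 + \frac{2}{3} = \frac{5}{3} \approx 1.6667$)
$d{\left(S \right)} = \frac{5}{3} - S$
$d{\left(7 \right)} + 34934 = \left(\frac{5}{3} - 7\right) + 34934 = - \frac{16}{3} + 34934 = \frac{104786}{3}$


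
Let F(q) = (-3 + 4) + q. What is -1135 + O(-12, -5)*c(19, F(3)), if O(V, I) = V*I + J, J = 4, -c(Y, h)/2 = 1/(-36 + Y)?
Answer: -19167/17 ≈ -1127.5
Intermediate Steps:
F(q) = 1 + q
c(Y, h) = -2/(-36 + Y)
O(V, I) = 4 + I*V (O(V, I) = V*I + 4 = I*V + 4 = 4 + I*V)
-1135 + O(-12, -5)*c(19, F(3)) = -1135 + (4 - 5*(-12))*(-2/(-36 + 19)) = -1135 + (4 + 60)*(-2/(-17)) = -1135 + 64*(-2*(-1/17)) = -1135 + 64*(2/17) = -1135 + 128/17 = -19167/17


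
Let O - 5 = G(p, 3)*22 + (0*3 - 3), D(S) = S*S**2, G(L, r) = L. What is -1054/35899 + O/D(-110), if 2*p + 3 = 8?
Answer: -1404920243/47781569000 ≈ -0.029403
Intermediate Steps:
p = 5/2 (p = -3/2 + (1/2)*8 = -3/2 + 4 = 5/2 ≈ 2.5000)
D(S) = S**3
O = 57 (O = 5 + ((5/2)*22 + (0*3 - 3)) = 5 + (55 + (0 - 3)) = 5 + (55 - 3) = 5 + 52 = 57)
-1054/35899 + O/D(-110) = -1054/35899 + 57/((-110)**3) = -1054*1/35899 + 57/(-1331000) = -1054/35899 + 57*(-1/1331000) = -1054/35899 - 57/1331000 = -1404920243/47781569000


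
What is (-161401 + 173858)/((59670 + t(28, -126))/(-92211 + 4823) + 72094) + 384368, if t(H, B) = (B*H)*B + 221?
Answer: 2421383442691820/6299646053 ≈ 3.8437e+5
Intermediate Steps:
t(H, B) = 221 + H*B**2 (t(H, B) = H*B**2 + 221 = 221 + H*B**2)
(-161401 + 173858)/((59670 + t(28, -126))/(-92211 + 4823) + 72094) + 384368 = (-161401 + 173858)/((59670 + (221 + 28*(-126)**2))/(-92211 + 4823) + 72094) + 384368 = 12457/((59670 + (221 + 28*15876))/(-87388) + 72094) + 384368 = 12457/((59670 + (221 + 444528))*(-1/87388) + 72094) + 384368 = 12457/((59670 + 444749)*(-1/87388) + 72094) + 384368 = 12457/(504419*(-1/87388) + 72094) + 384368 = 12457/(-504419/87388 + 72094) + 384368 = 12457/(6299646053/87388) + 384368 = 12457*(87388/6299646053) + 384368 = 1088592316/6299646053 + 384368 = 2421383442691820/6299646053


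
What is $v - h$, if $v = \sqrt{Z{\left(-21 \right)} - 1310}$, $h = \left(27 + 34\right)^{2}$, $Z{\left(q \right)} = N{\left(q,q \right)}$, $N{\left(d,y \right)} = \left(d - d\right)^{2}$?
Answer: $-3721 + i \sqrt{1310} \approx -3721.0 + 36.194 i$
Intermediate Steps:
$N{\left(d,y \right)} = 0$ ($N{\left(d,y \right)} = 0^{2} = 0$)
$Z{\left(q \right)} = 0$
$h = 3721$ ($h = 61^{2} = 3721$)
$v = i \sqrt{1310}$ ($v = \sqrt{0 - 1310} = \sqrt{-1310} = i \sqrt{1310} \approx 36.194 i$)
$v - h = i \sqrt{1310} - 3721 = -3721 + i \sqrt{1310}$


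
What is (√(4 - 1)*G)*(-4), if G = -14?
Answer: 56*√3 ≈ 96.995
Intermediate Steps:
(√(4 - 1)*G)*(-4) = (√(4 - 1)*(-14))*(-4) = (√3*(-14))*(-4) = -14*√3*(-4) = 56*√3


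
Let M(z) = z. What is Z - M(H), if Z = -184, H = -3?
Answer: -181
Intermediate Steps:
Z - M(H) = -184 - 1*(-3) = -184 + 3 = -181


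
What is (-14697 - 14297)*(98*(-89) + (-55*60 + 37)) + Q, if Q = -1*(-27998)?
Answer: 347521088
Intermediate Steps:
Q = 27998
(-14697 - 14297)*(98*(-89) + (-55*60 + 37)) + Q = (-14697 - 14297)*(98*(-89) + (-55*60 + 37)) + 27998 = -28994*(-8722 + (-3300 + 37)) + 27998 = -28994*(-8722 - 3263) + 27998 = -28994*(-11985) + 27998 = 347493090 + 27998 = 347521088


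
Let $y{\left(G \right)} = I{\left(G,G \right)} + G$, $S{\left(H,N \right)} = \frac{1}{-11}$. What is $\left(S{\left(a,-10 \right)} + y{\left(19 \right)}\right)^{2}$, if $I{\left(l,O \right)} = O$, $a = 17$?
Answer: $\frac{173889}{121} \approx 1437.1$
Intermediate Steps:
$S{\left(H,N \right)} = - \frac{1}{11}$
$y{\left(G \right)} = 2 G$ ($y{\left(G \right)} = G + G = 2 G$)
$\left(S{\left(a,-10 \right)} + y{\left(19 \right)}\right)^{2} = \left(- \frac{1}{11} + 2 \cdot 19\right)^{2} = \left(- \frac{1}{11} + 38\right)^{2} = \left(\frac{417}{11}\right)^{2} = \frac{173889}{121}$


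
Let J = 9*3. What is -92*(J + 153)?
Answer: -16560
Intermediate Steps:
J = 27
-92*(J + 153) = -92*(27 + 153) = -92*180 = -16560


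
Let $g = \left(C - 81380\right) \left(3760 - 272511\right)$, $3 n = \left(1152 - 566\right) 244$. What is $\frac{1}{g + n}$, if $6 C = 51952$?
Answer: $\frac{1}{19543978716} \approx 5.1167 \cdot 10^{-11}$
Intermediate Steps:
$C = \frac{25976}{3}$ ($C = \frac{1}{6} \cdot 51952 = \frac{25976}{3} \approx 8658.7$)
$n = \frac{142984}{3}$ ($n = \frac{\left(1152 - 566\right) 244}{3} = \frac{586 \cdot 244}{3} = \frac{1}{3} \cdot 142984 = \frac{142984}{3} \approx 47661.0$)
$g = \frac{58631793164}{3}$ ($g = \left(\frac{25976}{3} - 81380\right) \left(3760 - 272511\right) = \left(- \frac{218164}{3}\right) \left(-268751\right) = \frac{58631793164}{3} \approx 1.9544 \cdot 10^{10}$)
$\frac{1}{g + n} = \frac{1}{\frac{58631793164}{3} + \frac{142984}{3}} = \frac{1}{19543978716}$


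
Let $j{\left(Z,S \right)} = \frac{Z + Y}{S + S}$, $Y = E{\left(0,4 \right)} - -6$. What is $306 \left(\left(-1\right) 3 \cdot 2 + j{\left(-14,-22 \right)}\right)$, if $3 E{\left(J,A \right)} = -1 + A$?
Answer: $- \frac{39321}{22} \approx -1787.3$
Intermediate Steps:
$E{\left(J,A \right)} = - \frac{1}{3} + \frac{A}{3}$ ($E{\left(J,A \right)} = \frac{-1 + A}{3} = - \frac{1}{3} + \frac{A}{3}$)
$Y = 7$ ($Y = \left(- \frac{1}{3} + \frac{1}{3} \cdot 4\right) - -6 = \left(- \frac{1}{3} + \frac{4}{3}\right) + 6 = 1 + 6 = 7$)
$j{\left(Z,S \right)} = \frac{7 + Z}{2 S}$ ($j{\left(Z,S \right)} = \frac{Z + 7}{S + S} = \frac{7 + Z}{2 S}$)
$306 \left(\left(-1\right) 3 \cdot 2 + j{\left(-14,-22 \right)}\right) = 306 \left(\left(-1\right) 3 \cdot 2 + \frac{7 - 14}{2 \left(-22\right)}\right) = 306 \left(\left(-3\right) 2 + \frac{1}{2} \left(- \frac{1}{22}\right) \left(-7\right)\right) = 306 \left(-6 + \frac{7}{44}\right) = 306 \left(- \frac{257}{44}\right) = - \frac{39321}{22}$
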